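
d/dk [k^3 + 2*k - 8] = 3*k^2 + 2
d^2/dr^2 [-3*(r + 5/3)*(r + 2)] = -6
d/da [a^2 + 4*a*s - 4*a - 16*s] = 2*a + 4*s - 4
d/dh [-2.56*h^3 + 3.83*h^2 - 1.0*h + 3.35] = -7.68*h^2 + 7.66*h - 1.0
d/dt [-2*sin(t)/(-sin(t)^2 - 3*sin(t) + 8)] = 2*(cos(t)^2 - 9)*cos(t)/(sin(t)^2 + 3*sin(t) - 8)^2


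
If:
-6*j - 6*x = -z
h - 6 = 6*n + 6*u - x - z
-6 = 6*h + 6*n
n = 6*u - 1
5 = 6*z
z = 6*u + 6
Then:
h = 31/6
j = 1523/36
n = -37/6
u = -31/36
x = -253/6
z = 5/6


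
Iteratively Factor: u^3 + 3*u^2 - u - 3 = (u + 1)*(u^2 + 2*u - 3) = (u + 1)*(u + 3)*(u - 1)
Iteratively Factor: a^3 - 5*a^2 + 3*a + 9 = (a - 3)*(a^2 - 2*a - 3) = (a - 3)*(a + 1)*(a - 3)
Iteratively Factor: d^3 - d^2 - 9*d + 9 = (d - 1)*(d^2 - 9) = (d - 1)*(d + 3)*(d - 3)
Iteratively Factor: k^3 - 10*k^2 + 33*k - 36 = (k - 4)*(k^2 - 6*k + 9) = (k - 4)*(k - 3)*(k - 3)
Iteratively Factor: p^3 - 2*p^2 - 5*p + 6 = (p - 1)*(p^2 - p - 6) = (p - 1)*(p + 2)*(p - 3)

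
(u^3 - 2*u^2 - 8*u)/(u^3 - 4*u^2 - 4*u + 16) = u/(u - 2)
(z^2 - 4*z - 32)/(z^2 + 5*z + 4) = (z - 8)/(z + 1)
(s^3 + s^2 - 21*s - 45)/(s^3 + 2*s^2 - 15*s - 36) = (s - 5)/(s - 4)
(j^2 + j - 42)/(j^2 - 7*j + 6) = (j + 7)/(j - 1)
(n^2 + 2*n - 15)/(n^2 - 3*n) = (n + 5)/n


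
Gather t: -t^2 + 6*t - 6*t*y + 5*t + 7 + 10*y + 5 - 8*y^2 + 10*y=-t^2 + t*(11 - 6*y) - 8*y^2 + 20*y + 12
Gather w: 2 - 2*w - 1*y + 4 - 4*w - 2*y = -6*w - 3*y + 6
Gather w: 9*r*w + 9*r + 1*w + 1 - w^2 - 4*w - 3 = 9*r - w^2 + w*(9*r - 3) - 2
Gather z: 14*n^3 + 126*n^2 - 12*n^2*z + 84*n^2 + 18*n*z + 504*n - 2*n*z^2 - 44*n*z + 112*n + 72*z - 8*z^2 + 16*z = 14*n^3 + 210*n^2 + 616*n + z^2*(-2*n - 8) + z*(-12*n^2 - 26*n + 88)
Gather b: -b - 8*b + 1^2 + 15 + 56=72 - 9*b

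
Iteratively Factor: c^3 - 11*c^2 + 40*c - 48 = (c - 4)*(c^2 - 7*c + 12) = (c - 4)*(c - 3)*(c - 4)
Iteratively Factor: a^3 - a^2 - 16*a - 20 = (a + 2)*(a^2 - 3*a - 10) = (a - 5)*(a + 2)*(a + 2)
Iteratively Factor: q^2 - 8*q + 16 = (q - 4)*(q - 4)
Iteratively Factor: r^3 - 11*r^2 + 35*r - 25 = (r - 5)*(r^2 - 6*r + 5) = (r - 5)*(r - 1)*(r - 5)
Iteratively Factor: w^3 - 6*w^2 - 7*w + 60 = (w + 3)*(w^2 - 9*w + 20) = (w - 4)*(w + 3)*(w - 5)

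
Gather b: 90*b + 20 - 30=90*b - 10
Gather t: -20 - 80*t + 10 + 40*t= -40*t - 10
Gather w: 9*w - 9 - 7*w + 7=2*w - 2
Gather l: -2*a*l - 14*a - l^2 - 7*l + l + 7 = -14*a - l^2 + l*(-2*a - 6) + 7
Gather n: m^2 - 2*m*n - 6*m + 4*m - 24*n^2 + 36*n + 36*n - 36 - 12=m^2 - 2*m - 24*n^2 + n*(72 - 2*m) - 48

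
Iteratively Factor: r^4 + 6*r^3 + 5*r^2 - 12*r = (r + 4)*(r^3 + 2*r^2 - 3*r) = r*(r + 4)*(r^2 + 2*r - 3) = r*(r + 3)*(r + 4)*(r - 1)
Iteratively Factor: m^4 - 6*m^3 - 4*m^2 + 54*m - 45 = (m + 3)*(m^3 - 9*m^2 + 23*m - 15) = (m - 3)*(m + 3)*(m^2 - 6*m + 5) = (m - 3)*(m - 1)*(m + 3)*(m - 5)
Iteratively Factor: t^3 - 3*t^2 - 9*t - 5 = (t + 1)*(t^2 - 4*t - 5) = (t - 5)*(t + 1)*(t + 1)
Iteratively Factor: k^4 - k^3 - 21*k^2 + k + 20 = (k - 1)*(k^3 - 21*k - 20) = (k - 1)*(k + 1)*(k^2 - k - 20) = (k - 5)*(k - 1)*(k + 1)*(k + 4)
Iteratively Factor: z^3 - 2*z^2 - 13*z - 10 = (z + 2)*(z^2 - 4*z - 5) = (z + 1)*(z + 2)*(z - 5)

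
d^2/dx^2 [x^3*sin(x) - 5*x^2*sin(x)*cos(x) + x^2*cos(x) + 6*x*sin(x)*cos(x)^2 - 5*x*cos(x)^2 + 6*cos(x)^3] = -x^3*sin(x) + 10*x^2*sin(2*x) + 5*x^2*cos(x) + x*sin(x)/2 - 27*x*sin(3*x)/2 - 10*x*cos(2*x) + 5*sin(2*x) + cos(x)/2 - 9*cos(3*x)/2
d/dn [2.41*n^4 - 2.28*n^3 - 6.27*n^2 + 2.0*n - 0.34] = 9.64*n^3 - 6.84*n^2 - 12.54*n + 2.0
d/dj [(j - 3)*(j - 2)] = 2*j - 5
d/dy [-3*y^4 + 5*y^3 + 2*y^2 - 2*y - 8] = -12*y^3 + 15*y^2 + 4*y - 2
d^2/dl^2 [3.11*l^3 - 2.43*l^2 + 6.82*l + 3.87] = 18.66*l - 4.86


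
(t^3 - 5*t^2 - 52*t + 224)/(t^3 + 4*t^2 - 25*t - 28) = (t - 8)/(t + 1)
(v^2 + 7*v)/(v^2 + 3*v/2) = 2*(v + 7)/(2*v + 3)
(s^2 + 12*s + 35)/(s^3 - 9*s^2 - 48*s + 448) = (s + 5)/(s^2 - 16*s + 64)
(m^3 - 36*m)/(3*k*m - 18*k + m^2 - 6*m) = m*(m + 6)/(3*k + m)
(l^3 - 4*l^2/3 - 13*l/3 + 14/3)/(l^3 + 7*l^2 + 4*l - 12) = (l - 7/3)/(l + 6)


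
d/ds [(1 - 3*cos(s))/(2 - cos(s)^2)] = (3*cos(s)^2 - 2*cos(s) + 6)*sin(s)/(sin(s)^2 + 1)^2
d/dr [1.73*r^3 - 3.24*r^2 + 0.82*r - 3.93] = 5.19*r^2 - 6.48*r + 0.82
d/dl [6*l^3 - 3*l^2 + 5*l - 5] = 18*l^2 - 6*l + 5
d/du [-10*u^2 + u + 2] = 1 - 20*u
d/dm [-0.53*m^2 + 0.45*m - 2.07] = 0.45 - 1.06*m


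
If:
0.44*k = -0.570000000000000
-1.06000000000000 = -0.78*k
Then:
No Solution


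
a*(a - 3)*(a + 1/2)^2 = a^4 - 2*a^3 - 11*a^2/4 - 3*a/4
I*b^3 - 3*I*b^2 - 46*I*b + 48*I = (b - 8)*(b + 6)*(I*b - I)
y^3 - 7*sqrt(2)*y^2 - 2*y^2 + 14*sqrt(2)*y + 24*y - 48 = (y - 2)*(y - 4*sqrt(2))*(y - 3*sqrt(2))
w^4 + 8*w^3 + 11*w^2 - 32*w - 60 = (w - 2)*(w + 2)*(w + 3)*(w + 5)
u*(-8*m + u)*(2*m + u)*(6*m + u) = -96*m^3*u - 52*m^2*u^2 + u^4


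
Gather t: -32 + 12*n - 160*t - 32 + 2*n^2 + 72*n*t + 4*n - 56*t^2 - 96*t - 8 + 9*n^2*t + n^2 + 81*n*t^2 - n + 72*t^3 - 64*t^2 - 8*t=3*n^2 + 15*n + 72*t^3 + t^2*(81*n - 120) + t*(9*n^2 + 72*n - 264) - 72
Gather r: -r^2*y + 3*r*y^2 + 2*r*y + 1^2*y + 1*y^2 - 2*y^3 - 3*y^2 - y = -r^2*y + r*(3*y^2 + 2*y) - 2*y^3 - 2*y^2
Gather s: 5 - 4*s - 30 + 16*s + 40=12*s + 15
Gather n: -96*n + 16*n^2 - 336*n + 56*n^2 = 72*n^2 - 432*n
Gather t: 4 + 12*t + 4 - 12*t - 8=0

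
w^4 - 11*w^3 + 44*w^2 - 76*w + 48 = (w - 4)*(w - 3)*(w - 2)^2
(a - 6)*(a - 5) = a^2 - 11*a + 30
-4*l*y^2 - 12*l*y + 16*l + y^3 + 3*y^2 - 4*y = (-4*l + y)*(y - 1)*(y + 4)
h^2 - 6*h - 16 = (h - 8)*(h + 2)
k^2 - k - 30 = (k - 6)*(k + 5)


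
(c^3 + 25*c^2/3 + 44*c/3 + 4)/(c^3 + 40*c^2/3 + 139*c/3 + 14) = (c + 2)/(c + 7)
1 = 1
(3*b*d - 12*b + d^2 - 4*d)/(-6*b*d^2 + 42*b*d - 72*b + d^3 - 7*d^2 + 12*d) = (-3*b - d)/(6*b*d - 18*b - d^2 + 3*d)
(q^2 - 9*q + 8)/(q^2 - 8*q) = (q - 1)/q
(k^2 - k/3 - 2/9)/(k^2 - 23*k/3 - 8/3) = (k - 2/3)/(k - 8)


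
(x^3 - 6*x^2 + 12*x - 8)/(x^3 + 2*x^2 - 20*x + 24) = (x - 2)/(x + 6)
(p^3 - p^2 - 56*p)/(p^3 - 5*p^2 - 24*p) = (p + 7)/(p + 3)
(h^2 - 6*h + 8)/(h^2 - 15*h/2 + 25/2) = 2*(h^2 - 6*h + 8)/(2*h^2 - 15*h + 25)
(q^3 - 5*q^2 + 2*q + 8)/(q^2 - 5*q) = (q^3 - 5*q^2 + 2*q + 8)/(q*(q - 5))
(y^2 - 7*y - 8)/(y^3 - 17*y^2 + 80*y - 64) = (y + 1)/(y^2 - 9*y + 8)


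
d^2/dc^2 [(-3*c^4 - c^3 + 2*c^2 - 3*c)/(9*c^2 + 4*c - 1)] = 2*(-243*c^6 - 324*c^5 - 63*c^4 - 244*c^3 + 48*c^2 - 84*c - 10)/(729*c^6 + 972*c^5 + 189*c^4 - 152*c^3 - 21*c^2 + 12*c - 1)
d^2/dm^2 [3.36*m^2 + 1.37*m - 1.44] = 6.72000000000000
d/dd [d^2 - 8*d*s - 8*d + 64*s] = 2*d - 8*s - 8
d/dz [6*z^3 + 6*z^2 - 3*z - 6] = 18*z^2 + 12*z - 3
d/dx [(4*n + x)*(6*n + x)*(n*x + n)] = n*(24*n^2 + 20*n*x + 10*n + 3*x^2 + 2*x)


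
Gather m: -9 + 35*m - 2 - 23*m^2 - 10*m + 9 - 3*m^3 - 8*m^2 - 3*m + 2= -3*m^3 - 31*m^2 + 22*m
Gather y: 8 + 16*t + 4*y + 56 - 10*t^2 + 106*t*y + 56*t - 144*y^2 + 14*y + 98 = -10*t^2 + 72*t - 144*y^2 + y*(106*t + 18) + 162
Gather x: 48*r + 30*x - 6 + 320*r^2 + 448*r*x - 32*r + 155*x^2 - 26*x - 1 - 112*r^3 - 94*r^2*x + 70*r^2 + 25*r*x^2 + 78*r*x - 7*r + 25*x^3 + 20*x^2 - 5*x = -112*r^3 + 390*r^2 + 9*r + 25*x^3 + x^2*(25*r + 175) + x*(-94*r^2 + 526*r - 1) - 7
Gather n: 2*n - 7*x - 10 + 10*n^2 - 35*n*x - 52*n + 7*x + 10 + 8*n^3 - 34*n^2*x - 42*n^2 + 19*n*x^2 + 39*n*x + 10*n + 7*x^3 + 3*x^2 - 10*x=8*n^3 + n^2*(-34*x - 32) + n*(19*x^2 + 4*x - 40) + 7*x^3 + 3*x^2 - 10*x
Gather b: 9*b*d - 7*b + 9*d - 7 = b*(9*d - 7) + 9*d - 7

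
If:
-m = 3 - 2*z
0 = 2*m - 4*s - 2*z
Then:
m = 2*z - 3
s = z/2 - 3/2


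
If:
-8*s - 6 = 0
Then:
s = -3/4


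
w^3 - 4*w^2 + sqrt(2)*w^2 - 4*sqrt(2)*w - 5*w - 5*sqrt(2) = (w - 5)*(w + 1)*(w + sqrt(2))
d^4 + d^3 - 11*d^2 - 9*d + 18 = (d - 3)*(d - 1)*(d + 2)*(d + 3)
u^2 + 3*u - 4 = (u - 1)*(u + 4)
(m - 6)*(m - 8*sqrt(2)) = m^2 - 8*sqrt(2)*m - 6*m + 48*sqrt(2)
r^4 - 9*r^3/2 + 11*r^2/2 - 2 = (r - 2)^2*(r - 1)*(r + 1/2)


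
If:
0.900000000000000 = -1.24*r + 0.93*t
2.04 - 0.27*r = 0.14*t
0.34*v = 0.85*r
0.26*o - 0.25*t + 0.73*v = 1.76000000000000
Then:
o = -16.23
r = 4.17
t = 6.53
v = 10.43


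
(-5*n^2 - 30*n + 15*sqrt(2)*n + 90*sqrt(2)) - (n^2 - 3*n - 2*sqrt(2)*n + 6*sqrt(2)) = -6*n^2 - 27*n + 17*sqrt(2)*n + 84*sqrt(2)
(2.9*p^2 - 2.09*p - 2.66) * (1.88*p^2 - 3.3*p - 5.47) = 5.452*p^4 - 13.4992*p^3 - 13.9668*p^2 + 20.2103*p + 14.5502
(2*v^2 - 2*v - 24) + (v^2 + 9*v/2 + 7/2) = 3*v^2 + 5*v/2 - 41/2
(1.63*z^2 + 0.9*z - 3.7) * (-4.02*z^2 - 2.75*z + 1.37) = -6.5526*z^4 - 8.1005*z^3 + 14.6321*z^2 + 11.408*z - 5.069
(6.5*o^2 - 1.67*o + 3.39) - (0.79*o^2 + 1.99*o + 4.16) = 5.71*o^2 - 3.66*o - 0.77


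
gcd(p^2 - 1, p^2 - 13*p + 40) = 1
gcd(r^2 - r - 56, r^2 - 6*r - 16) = r - 8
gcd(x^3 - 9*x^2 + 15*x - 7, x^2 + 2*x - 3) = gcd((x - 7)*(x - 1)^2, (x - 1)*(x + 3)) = x - 1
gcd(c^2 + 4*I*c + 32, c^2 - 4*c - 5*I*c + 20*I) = 1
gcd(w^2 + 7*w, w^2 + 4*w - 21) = w + 7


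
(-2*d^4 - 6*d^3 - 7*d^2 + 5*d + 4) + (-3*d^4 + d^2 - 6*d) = -5*d^4 - 6*d^3 - 6*d^2 - d + 4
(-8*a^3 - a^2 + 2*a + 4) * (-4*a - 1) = 32*a^4 + 12*a^3 - 7*a^2 - 18*a - 4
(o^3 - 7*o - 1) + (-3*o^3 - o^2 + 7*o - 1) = -2*o^3 - o^2 - 2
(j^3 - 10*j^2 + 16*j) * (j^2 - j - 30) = j^5 - 11*j^4 - 4*j^3 + 284*j^2 - 480*j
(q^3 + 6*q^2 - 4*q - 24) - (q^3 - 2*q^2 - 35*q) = 8*q^2 + 31*q - 24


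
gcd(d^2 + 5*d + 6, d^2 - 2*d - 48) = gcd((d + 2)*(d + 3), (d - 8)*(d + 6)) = 1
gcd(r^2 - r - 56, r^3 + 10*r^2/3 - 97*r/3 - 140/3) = r + 7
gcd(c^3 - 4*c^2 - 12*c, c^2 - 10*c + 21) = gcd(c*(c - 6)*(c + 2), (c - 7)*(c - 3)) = 1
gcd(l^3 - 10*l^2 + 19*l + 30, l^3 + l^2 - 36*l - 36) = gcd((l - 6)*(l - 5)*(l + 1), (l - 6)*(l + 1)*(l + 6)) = l^2 - 5*l - 6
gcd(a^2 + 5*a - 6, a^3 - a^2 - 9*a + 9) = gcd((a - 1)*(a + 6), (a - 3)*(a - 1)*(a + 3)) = a - 1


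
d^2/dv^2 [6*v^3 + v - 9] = 36*v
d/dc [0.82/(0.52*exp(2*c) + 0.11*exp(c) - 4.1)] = (-0.8528*exp(c) - 0.0902)*exp(c)/(0.52*exp(2*c) + 0.11*exp(c) - 4.1)^2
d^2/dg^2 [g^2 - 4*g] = 2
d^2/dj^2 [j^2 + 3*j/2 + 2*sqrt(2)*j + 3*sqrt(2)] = 2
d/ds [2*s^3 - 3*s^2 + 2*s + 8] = 6*s^2 - 6*s + 2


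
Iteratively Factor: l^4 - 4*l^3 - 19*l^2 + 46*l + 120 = (l - 5)*(l^3 + l^2 - 14*l - 24) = (l - 5)*(l - 4)*(l^2 + 5*l + 6) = (l - 5)*(l - 4)*(l + 2)*(l + 3)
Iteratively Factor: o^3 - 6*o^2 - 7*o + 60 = (o - 5)*(o^2 - o - 12) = (o - 5)*(o - 4)*(o + 3)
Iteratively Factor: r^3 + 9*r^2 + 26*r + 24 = (r + 2)*(r^2 + 7*r + 12) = (r + 2)*(r + 3)*(r + 4)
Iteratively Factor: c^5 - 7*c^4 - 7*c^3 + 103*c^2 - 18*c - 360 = (c - 3)*(c^4 - 4*c^3 - 19*c^2 + 46*c + 120) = (c - 5)*(c - 3)*(c^3 + c^2 - 14*c - 24) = (c - 5)*(c - 3)*(c + 2)*(c^2 - c - 12) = (c - 5)*(c - 4)*(c - 3)*(c + 2)*(c + 3)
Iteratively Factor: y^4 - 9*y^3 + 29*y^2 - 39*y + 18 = (y - 3)*(y^3 - 6*y^2 + 11*y - 6) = (y - 3)^2*(y^2 - 3*y + 2) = (y - 3)^2*(y - 2)*(y - 1)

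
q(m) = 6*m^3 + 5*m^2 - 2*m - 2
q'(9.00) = 1546.00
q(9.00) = 4759.00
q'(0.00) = -2.00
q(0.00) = -2.00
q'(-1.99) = 49.38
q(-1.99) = -25.50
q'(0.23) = 1.25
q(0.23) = -2.12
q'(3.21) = 215.57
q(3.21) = 241.56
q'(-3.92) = 235.40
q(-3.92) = -278.75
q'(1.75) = 70.62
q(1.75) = 41.97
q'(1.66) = 64.20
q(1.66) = 35.90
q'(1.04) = 27.87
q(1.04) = 8.08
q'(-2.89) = 119.44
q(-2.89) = -99.28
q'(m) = 18*m^2 + 10*m - 2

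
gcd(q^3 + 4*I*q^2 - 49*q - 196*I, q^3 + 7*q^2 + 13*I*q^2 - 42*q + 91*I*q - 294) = q + 7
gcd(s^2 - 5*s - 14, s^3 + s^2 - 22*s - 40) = s + 2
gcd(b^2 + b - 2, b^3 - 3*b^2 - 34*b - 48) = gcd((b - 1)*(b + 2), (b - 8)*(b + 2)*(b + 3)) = b + 2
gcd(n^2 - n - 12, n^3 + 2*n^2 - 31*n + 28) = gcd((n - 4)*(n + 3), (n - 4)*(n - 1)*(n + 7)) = n - 4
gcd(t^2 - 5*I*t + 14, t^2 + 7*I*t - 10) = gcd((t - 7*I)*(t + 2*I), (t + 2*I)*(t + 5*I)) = t + 2*I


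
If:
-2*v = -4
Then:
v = 2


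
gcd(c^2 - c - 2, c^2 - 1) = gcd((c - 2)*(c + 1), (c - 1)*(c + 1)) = c + 1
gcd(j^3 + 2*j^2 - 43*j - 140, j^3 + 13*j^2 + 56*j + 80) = j^2 + 9*j + 20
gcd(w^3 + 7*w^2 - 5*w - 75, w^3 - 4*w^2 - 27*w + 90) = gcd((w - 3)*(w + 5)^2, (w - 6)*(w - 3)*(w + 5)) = w^2 + 2*w - 15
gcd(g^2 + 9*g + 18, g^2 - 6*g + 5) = 1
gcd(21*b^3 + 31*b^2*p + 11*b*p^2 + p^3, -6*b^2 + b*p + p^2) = 3*b + p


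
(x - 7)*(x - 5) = x^2 - 12*x + 35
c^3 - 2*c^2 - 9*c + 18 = (c - 3)*(c - 2)*(c + 3)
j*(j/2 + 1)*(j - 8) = j^3/2 - 3*j^2 - 8*j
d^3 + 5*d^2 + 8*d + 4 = (d + 1)*(d + 2)^2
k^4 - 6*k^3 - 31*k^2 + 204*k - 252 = (k - 7)*(k - 3)*(k - 2)*(k + 6)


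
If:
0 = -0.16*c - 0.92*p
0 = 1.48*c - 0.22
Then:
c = 0.15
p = -0.03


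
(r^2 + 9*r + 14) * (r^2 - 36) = r^4 + 9*r^3 - 22*r^2 - 324*r - 504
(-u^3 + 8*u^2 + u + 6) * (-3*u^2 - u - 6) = 3*u^5 - 23*u^4 - 5*u^3 - 67*u^2 - 12*u - 36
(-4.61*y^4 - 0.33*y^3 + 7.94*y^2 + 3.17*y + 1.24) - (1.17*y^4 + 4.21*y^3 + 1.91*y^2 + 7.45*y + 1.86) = -5.78*y^4 - 4.54*y^3 + 6.03*y^2 - 4.28*y - 0.62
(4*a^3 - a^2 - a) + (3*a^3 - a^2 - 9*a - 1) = 7*a^3 - 2*a^2 - 10*a - 1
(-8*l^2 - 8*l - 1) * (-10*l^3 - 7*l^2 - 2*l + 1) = 80*l^5 + 136*l^4 + 82*l^3 + 15*l^2 - 6*l - 1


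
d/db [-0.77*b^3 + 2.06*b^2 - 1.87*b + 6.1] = -2.31*b^2 + 4.12*b - 1.87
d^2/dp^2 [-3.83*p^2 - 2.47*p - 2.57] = -7.66000000000000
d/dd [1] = 0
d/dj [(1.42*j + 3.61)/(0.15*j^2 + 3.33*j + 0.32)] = (0.213*j^2 + 4.7286*j - (0.3*j + 3.33)*(1.42*j + 3.61) + 0.4544)/(0.15*j^2 + 3.33*j + 0.32)^2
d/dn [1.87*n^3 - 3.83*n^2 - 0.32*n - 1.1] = 5.61*n^2 - 7.66*n - 0.32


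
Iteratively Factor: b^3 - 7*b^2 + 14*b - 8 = (b - 1)*(b^2 - 6*b + 8) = (b - 2)*(b - 1)*(b - 4)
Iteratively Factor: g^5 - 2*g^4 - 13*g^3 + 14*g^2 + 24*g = (g + 3)*(g^4 - 5*g^3 + 2*g^2 + 8*g) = (g + 1)*(g + 3)*(g^3 - 6*g^2 + 8*g) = g*(g + 1)*(g + 3)*(g^2 - 6*g + 8) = g*(g - 4)*(g + 1)*(g + 3)*(g - 2)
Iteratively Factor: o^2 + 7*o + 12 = (o + 4)*(o + 3)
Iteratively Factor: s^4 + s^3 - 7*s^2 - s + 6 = (s - 1)*(s^3 + 2*s^2 - 5*s - 6) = (s - 2)*(s - 1)*(s^2 + 4*s + 3) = (s - 2)*(s - 1)*(s + 1)*(s + 3)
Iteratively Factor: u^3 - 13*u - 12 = (u + 1)*(u^2 - u - 12) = (u + 1)*(u + 3)*(u - 4)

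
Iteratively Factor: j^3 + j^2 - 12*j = (j + 4)*(j^2 - 3*j) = j*(j + 4)*(j - 3)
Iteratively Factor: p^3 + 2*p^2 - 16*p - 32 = (p + 2)*(p^2 - 16) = (p - 4)*(p + 2)*(p + 4)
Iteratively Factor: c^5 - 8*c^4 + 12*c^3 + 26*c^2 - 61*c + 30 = (c - 1)*(c^4 - 7*c^3 + 5*c^2 + 31*c - 30) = (c - 5)*(c - 1)*(c^3 - 2*c^2 - 5*c + 6) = (c - 5)*(c - 1)^2*(c^2 - c - 6) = (c - 5)*(c - 3)*(c - 1)^2*(c + 2)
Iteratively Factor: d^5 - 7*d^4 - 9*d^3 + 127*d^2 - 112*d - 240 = (d - 4)*(d^4 - 3*d^3 - 21*d^2 + 43*d + 60) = (d - 4)*(d + 1)*(d^3 - 4*d^2 - 17*d + 60) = (d - 4)*(d - 3)*(d + 1)*(d^2 - d - 20) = (d - 5)*(d - 4)*(d - 3)*(d + 1)*(d + 4)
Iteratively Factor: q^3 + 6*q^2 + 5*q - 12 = (q + 3)*(q^2 + 3*q - 4) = (q - 1)*(q + 3)*(q + 4)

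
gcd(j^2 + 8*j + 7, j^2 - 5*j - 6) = j + 1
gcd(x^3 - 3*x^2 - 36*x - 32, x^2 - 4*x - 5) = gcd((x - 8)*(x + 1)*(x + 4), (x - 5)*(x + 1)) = x + 1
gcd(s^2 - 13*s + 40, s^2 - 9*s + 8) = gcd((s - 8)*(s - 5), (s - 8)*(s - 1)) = s - 8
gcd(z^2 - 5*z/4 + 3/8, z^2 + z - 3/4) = z - 1/2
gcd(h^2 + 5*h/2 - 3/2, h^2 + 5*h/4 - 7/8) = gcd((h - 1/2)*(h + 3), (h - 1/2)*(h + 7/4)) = h - 1/2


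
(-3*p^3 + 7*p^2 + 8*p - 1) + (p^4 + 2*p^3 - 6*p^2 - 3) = p^4 - p^3 + p^2 + 8*p - 4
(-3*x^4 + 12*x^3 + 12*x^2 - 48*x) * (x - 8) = -3*x^5 + 36*x^4 - 84*x^3 - 144*x^2 + 384*x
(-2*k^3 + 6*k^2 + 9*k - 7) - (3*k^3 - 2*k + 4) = -5*k^3 + 6*k^2 + 11*k - 11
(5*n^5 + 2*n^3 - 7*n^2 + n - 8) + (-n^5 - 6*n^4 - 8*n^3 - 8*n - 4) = 4*n^5 - 6*n^4 - 6*n^3 - 7*n^2 - 7*n - 12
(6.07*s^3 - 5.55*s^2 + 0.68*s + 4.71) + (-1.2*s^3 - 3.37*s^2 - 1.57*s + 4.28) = 4.87*s^3 - 8.92*s^2 - 0.89*s + 8.99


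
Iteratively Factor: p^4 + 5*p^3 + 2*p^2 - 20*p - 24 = (p + 2)*(p^3 + 3*p^2 - 4*p - 12) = (p + 2)^2*(p^2 + p - 6) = (p + 2)^2*(p + 3)*(p - 2)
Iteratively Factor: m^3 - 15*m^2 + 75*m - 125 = (m - 5)*(m^2 - 10*m + 25) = (m - 5)^2*(m - 5)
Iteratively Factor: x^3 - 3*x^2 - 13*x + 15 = (x - 5)*(x^2 + 2*x - 3) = (x - 5)*(x + 3)*(x - 1)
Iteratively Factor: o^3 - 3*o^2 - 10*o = (o)*(o^2 - 3*o - 10) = o*(o + 2)*(o - 5)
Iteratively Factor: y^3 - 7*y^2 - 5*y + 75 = (y + 3)*(y^2 - 10*y + 25) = (y - 5)*(y + 3)*(y - 5)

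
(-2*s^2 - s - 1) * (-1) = 2*s^2 + s + 1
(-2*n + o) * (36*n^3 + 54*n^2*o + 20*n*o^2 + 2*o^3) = -72*n^4 - 72*n^3*o + 14*n^2*o^2 + 16*n*o^3 + 2*o^4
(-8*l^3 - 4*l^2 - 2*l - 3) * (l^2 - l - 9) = -8*l^5 + 4*l^4 + 74*l^3 + 35*l^2 + 21*l + 27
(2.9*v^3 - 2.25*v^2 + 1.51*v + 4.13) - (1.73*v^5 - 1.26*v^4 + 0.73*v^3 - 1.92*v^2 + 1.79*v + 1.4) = -1.73*v^5 + 1.26*v^4 + 2.17*v^3 - 0.33*v^2 - 0.28*v + 2.73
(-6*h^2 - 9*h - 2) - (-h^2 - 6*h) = -5*h^2 - 3*h - 2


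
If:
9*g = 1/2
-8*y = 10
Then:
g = 1/18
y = -5/4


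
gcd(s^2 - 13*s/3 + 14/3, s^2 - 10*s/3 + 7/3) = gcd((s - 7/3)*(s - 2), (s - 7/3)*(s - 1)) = s - 7/3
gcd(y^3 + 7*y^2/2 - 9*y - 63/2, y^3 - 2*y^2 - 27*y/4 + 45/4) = y - 3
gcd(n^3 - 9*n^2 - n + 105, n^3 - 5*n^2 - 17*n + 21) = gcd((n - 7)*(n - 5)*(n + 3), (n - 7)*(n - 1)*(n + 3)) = n^2 - 4*n - 21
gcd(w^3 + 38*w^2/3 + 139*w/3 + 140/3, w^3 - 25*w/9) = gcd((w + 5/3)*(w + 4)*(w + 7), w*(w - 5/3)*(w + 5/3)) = w + 5/3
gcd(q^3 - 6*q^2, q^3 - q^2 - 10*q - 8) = 1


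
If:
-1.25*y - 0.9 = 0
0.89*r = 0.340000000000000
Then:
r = 0.38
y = -0.72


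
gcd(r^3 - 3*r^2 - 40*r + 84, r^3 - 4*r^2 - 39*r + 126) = r^2 - r - 42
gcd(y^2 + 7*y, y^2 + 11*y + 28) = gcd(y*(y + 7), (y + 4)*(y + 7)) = y + 7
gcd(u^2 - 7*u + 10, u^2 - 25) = u - 5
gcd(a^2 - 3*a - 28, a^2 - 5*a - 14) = a - 7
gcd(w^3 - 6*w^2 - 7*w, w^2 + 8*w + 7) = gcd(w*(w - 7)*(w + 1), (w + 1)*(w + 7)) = w + 1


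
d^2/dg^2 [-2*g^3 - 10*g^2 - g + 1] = -12*g - 20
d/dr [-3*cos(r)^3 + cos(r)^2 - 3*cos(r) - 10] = (9*cos(r)^2 - 2*cos(r) + 3)*sin(r)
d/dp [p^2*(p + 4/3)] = p*(9*p + 8)/3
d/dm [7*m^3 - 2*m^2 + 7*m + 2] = 21*m^2 - 4*m + 7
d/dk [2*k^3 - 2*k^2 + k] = 6*k^2 - 4*k + 1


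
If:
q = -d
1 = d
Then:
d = 1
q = -1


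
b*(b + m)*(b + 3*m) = b^3 + 4*b^2*m + 3*b*m^2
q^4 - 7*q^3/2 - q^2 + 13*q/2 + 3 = (q - 3)*(q - 2)*(q + 1/2)*(q + 1)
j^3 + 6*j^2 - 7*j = j*(j - 1)*(j + 7)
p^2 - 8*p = p*(p - 8)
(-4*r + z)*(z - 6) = -4*r*z + 24*r + z^2 - 6*z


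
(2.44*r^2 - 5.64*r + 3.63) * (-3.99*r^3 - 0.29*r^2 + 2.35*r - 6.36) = -9.7356*r^5 + 21.796*r^4 - 7.1141*r^3 - 29.8251*r^2 + 44.4009*r - 23.0868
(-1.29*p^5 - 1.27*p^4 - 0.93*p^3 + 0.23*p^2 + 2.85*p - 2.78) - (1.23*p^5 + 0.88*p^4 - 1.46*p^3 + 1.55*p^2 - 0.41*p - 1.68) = -2.52*p^5 - 2.15*p^4 + 0.53*p^3 - 1.32*p^2 + 3.26*p - 1.1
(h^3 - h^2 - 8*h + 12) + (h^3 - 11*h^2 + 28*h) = 2*h^3 - 12*h^2 + 20*h + 12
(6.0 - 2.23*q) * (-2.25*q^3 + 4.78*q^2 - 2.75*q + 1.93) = 5.0175*q^4 - 24.1594*q^3 + 34.8125*q^2 - 20.8039*q + 11.58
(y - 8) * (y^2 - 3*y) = y^3 - 11*y^2 + 24*y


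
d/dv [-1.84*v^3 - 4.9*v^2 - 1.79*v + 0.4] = -5.52*v^2 - 9.8*v - 1.79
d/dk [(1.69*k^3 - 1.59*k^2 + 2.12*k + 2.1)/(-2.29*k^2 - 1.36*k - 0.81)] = (-3.8701*k^4 - 4.5968*k^3 + 2.9105*k^2 + 12.1938*k + 1.1388)/(5.2441*k^4 + 6.2288*k^3 + 5.5594*k^2 + 2.2032*k + 0.6561)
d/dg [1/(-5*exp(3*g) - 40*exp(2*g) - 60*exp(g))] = (3*exp(2*g) + 16*exp(g) + 12)*exp(-g)/(5*(exp(2*g) + 8*exp(g) + 12)^2)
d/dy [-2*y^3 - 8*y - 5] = -6*y^2 - 8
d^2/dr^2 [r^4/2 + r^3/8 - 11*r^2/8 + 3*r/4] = 6*r^2 + 3*r/4 - 11/4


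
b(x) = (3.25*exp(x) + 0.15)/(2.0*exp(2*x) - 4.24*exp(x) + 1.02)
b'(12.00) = 0.00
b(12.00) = 0.00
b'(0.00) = -2.12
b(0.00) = -2.79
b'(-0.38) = 0.38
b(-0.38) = -2.51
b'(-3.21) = 0.22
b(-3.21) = 0.33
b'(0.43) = -31.84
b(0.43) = -6.67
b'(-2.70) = 0.47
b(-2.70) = 0.50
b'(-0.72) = 3.17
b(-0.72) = -3.04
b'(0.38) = -19.39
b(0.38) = -5.43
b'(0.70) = -135.66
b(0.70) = 11.31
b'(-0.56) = 1.51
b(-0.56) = -2.68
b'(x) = (3.25*exp(x) + 0.15)*(-4.0*exp(2*x) + 4.24*exp(x))/(2.0*exp(2*x) - 4.24*exp(x) + 1.02)^2 + 3.25*exp(x)/(2.0*exp(2*x) - 4.24*exp(x) + 1.02)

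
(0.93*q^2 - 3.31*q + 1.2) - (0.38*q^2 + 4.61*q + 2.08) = 0.55*q^2 - 7.92*q - 0.88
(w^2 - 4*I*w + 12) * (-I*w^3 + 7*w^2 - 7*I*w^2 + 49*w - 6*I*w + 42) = -I*w^5 + 3*w^4 - 7*I*w^4 + 21*w^3 - 46*I*w^3 + 102*w^2 - 280*I*w^2 + 588*w - 240*I*w + 504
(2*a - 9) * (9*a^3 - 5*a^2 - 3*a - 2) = 18*a^4 - 91*a^3 + 39*a^2 + 23*a + 18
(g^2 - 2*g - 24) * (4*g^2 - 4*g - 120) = 4*g^4 - 12*g^3 - 208*g^2 + 336*g + 2880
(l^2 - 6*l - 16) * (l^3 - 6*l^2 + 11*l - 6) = l^5 - 12*l^4 + 31*l^3 + 24*l^2 - 140*l + 96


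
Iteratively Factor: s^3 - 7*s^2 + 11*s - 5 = (s - 5)*(s^2 - 2*s + 1) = (s - 5)*(s - 1)*(s - 1)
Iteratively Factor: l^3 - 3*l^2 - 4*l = (l)*(l^2 - 3*l - 4) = l*(l - 4)*(l + 1)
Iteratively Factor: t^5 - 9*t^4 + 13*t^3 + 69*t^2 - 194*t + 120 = (t - 2)*(t^4 - 7*t^3 - t^2 + 67*t - 60) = (t - 5)*(t - 2)*(t^3 - 2*t^2 - 11*t + 12) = (t - 5)*(t - 2)*(t - 1)*(t^2 - t - 12) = (t - 5)*(t - 2)*(t - 1)*(t + 3)*(t - 4)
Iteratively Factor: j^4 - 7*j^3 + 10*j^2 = (j)*(j^3 - 7*j^2 + 10*j) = j^2*(j^2 - 7*j + 10) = j^2*(j - 5)*(j - 2)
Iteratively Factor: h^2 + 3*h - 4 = (h + 4)*(h - 1)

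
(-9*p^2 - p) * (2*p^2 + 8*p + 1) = -18*p^4 - 74*p^3 - 17*p^2 - p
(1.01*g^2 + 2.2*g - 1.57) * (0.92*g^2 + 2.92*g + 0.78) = 0.9292*g^4 + 4.9732*g^3 + 5.7674*g^2 - 2.8684*g - 1.2246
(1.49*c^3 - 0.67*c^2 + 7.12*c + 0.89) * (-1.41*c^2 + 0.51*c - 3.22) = -2.1009*c^5 + 1.7046*c^4 - 15.1787*c^3 + 4.5337*c^2 - 22.4725*c - 2.8658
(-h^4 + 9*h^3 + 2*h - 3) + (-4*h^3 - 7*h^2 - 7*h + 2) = -h^4 + 5*h^3 - 7*h^2 - 5*h - 1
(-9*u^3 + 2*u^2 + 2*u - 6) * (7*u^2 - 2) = -63*u^5 + 14*u^4 + 32*u^3 - 46*u^2 - 4*u + 12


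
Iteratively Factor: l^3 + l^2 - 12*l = (l)*(l^2 + l - 12) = l*(l - 3)*(l + 4)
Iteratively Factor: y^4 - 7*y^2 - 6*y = (y)*(y^3 - 7*y - 6) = y*(y - 3)*(y^2 + 3*y + 2) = y*(y - 3)*(y + 2)*(y + 1)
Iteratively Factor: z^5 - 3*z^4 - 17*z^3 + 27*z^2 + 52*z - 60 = (z + 2)*(z^4 - 5*z^3 - 7*z^2 + 41*z - 30) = (z - 5)*(z + 2)*(z^3 - 7*z + 6) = (z - 5)*(z + 2)*(z + 3)*(z^2 - 3*z + 2) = (z - 5)*(z - 1)*(z + 2)*(z + 3)*(z - 2)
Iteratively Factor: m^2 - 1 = (m - 1)*(m + 1)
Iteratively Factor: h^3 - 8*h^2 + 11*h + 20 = (h + 1)*(h^2 - 9*h + 20) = (h - 4)*(h + 1)*(h - 5)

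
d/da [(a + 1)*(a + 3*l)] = 2*a + 3*l + 1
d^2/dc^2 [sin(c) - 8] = -sin(c)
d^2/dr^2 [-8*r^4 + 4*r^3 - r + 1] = 24*r*(1 - 4*r)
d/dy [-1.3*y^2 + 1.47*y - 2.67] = 1.47 - 2.6*y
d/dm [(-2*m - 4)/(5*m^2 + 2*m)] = 2*(5*m^2 + 20*m + 4)/(m^2*(25*m^2 + 20*m + 4))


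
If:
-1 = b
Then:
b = -1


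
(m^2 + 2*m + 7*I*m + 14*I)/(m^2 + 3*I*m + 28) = (m + 2)/(m - 4*I)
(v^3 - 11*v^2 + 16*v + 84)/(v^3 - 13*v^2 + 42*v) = (v + 2)/v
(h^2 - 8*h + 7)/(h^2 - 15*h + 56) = (h - 1)/(h - 8)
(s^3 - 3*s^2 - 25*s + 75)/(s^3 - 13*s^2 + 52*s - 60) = (s^2 + 2*s - 15)/(s^2 - 8*s + 12)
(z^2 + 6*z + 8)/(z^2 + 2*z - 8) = (z + 2)/(z - 2)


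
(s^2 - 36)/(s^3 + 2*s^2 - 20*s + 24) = (s - 6)/(s^2 - 4*s + 4)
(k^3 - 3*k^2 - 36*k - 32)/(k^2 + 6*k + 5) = (k^2 - 4*k - 32)/(k + 5)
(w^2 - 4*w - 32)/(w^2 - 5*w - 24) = (w + 4)/(w + 3)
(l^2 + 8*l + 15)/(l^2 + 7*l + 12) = (l + 5)/(l + 4)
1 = 1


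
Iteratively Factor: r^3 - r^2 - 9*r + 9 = (r - 1)*(r^2 - 9) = (r - 1)*(r + 3)*(r - 3)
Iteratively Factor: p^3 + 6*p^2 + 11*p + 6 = (p + 1)*(p^2 + 5*p + 6) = (p + 1)*(p + 3)*(p + 2)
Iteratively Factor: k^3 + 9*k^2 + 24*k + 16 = (k + 4)*(k^2 + 5*k + 4) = (k + 1)*(k + 4)*(k + 4)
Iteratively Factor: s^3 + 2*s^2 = (s)*(s^2 + 2*s) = s^2*(s + 2)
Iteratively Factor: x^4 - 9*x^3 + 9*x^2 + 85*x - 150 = (x - 5)*(x^3 - 4*x^2 - 11*x + 30) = (x - 5)^2*(x^2 + x - 6) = (x - 5)^2*(x + 3)*(x - 2)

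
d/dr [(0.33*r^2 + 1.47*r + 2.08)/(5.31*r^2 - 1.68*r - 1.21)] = (-8.3601*r^2 - 22.8882*r + 1.7157)/(28.1961*r^4 - 17.8416*r^3 - 10.0278*r^2 + 4.0656*r + 1.4641)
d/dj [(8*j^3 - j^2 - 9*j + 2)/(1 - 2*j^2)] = (-16*j^4 + 6*j^2 + 6*j - 9)/(4*j^4 - 4*j^2 + 1)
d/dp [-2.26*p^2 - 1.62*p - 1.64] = -4.52*p - 1.62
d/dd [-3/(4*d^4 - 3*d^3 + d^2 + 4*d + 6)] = 3*(16*d^3 - 9*d^2 + 2*d + 4)/(4*d^4 - 3*d^3 + d^2 + 4*d + 6)^2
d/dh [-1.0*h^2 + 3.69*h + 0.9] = 3.69 - 2.0*h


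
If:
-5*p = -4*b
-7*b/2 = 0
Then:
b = 0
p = 0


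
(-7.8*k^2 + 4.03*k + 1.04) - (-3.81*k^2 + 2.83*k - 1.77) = -3.99*k^2 + 1.2*k + 2.81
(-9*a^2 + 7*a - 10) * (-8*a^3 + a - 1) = 72*a^5 - 56*a^4 + 71*a^3 + 16*a^2 - 17*a + 10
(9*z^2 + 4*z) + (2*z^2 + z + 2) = 11*z^2 + 5*z + 2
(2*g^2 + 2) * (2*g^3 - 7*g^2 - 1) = 4*g^5 - 14*g^4 + 4*g^3 - 16*g^2 - 2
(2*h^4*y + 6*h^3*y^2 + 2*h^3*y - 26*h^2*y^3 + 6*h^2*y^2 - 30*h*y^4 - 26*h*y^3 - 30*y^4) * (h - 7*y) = 2*h^5*y - 8*h^4*y^2 + 2*h^4*y - 68*h^3*y^3 - 8*h^3*y^2 + 152*h^2*y^4 - 68*h^2*y^3 + 210*h*y^5 + 152*h*y^4 + 210*y^5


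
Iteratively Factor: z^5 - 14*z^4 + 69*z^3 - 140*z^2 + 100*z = (z - 2)*(z^4 - 12*z^3 + 45*z^2 - 50*z) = (z - 5)*(z - 2)*(z^3 - 7*z^2 + 10*z) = z*(z - 5)*(z - 2)*(z^2 - 7*z + 10) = z*(z - 5)*(z - 2)^2*(z - 5)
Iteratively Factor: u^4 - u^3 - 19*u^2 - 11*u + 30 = (u - 1)*(u^3 - 19*u - 30) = (u - 1)*(u + 2)*(u^2 - 2*u - 15) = (u - 5)*(u - 1)*(u + 2)*(u + 3)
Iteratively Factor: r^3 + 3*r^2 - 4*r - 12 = (r + 3)*(r^2 - 4) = (r - 2)*(r + 3)*(r + 2)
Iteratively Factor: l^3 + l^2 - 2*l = (l - 1)*(l^2 + 2*l) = l*(l - 1)*(l + 2)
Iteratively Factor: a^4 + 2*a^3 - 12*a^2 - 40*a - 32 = (a + 2)*(a^3 - 12*a - 16) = (a - 4)*(a + 2)*(a^2 + 4*a + 4) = (a - 4)*(a + 2)^2*(a + 2)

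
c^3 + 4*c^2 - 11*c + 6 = (c - 1)^2*(c + 6)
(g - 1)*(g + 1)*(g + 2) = g^3 + 2*g^2 - g - 2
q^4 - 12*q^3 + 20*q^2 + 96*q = q*(q - 8)*(q - 6)*(q + 2)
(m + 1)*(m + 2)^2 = m^3 + 5*m^2 + 8*m + 4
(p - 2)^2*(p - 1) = p^3 - 5*p^2 + 8*p - 4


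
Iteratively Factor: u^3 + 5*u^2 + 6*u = (u + 2)*(u^2 + 3*u) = u*(u + 2)*(u + 3)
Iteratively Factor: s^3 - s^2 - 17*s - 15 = (s - 5)*(s^2 + 4*s + 3) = (s - 5)*(s + 3)*(s + 1)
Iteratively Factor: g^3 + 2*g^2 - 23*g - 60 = (g + 3)*(g^2 - g - 20) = (g + 3)*(g + 4)*(g - 5)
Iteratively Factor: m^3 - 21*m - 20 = (m + 4)*(m^2 - 4*m - 5) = (m - 5)*(m + 4)*(m + 1)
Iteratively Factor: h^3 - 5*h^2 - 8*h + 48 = (h + 3)*(h^2 - 8*h + 16) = (h - 4)*(h + 3)*(h - 4)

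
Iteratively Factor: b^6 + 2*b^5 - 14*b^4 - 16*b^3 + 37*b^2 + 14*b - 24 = (b + 4)*(b^5 - 2*b^4 - 6*b^3 + 8*b^2 + 5*b - 6) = (b + 2)*(b + 4)*(b^4 - 4*b^3 + 2*b^2 + 4*b - 3) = (b - 3)*(b + 2)*(b + 4)*(b^3 - b^2 - b + 1) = (b - 3)*(b - 1)*(b + 2)*(b + 4)*(b^2 - 1) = (b - 3)*(b - 1)*(b + 1)*(b + 2)*(b + 4)*(b - 1)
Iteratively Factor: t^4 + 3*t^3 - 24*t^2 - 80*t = (t + 4)*(t^3 - t^2 - 20*t) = t*(t + 4)*(t^2 - t - 20) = t*(t - 5)*(t + 4)*(t + 4)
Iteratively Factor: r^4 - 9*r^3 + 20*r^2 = (r)*(r^3 - 9*r^2 + 20*r) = r*(r - 4)*(r^2 - 5*r) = r^2*(r - 4)*(r - 5)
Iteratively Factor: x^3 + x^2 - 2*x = (x - 1)*(x^2 + 2*x) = (x - 1)*(x + 2)*(x)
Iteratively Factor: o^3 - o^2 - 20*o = (o)*(o^2 - o - 20) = o*(o - 5)*(o + 4)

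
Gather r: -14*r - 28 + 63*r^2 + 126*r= 63*r^2 + 112*r - 28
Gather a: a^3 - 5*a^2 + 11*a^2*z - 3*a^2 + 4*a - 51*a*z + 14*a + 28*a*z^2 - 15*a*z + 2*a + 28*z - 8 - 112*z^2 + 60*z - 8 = a^3 + a^2*(11*z - 8) + a*(28*z^2 - 66*z + 20) - 112*z^2 + 88*z - 16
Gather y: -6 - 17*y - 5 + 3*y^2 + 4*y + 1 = 3*y^2 - 13*y - 10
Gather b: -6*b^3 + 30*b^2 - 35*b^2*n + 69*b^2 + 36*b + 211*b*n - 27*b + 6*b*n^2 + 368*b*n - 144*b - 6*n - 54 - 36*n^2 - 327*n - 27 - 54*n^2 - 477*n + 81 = -6*b^3 + b^2*(99 - 35*n) + b*(6*n^2 + 579*n - 135) - 90*n^2 - 810*n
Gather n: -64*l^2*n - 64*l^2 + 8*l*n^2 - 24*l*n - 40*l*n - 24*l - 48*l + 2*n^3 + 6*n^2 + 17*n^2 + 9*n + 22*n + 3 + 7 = -64*l^2 - 72*l + 2*n^3 + n^2*(8*l + 23) + n*(-64*l^2 - 64*l + 31) + 10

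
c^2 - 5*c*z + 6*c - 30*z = (c + 6)*(c - 5*z)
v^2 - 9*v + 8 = (v - 8)*(v - 1)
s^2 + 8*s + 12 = (s + 2)*(s + 6)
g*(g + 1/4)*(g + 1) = g^3 + 5*g^2/4 + g/4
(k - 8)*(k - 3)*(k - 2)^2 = k^4 - 15*k^3 + 72*k^2 - 140*k + 96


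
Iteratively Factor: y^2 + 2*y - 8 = (y + 4)*(y - 2)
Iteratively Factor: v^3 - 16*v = (v - 4)*(v^2 + 4*v) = v*(v - 4)*(v + 4)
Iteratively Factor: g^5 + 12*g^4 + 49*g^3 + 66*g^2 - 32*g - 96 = (g + 3)*(g^4 + 9*g^3 + 22*g^2 - 32) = (g + 3)*(g + 4)*(g^3 + 5*g^2 + 2*g - 8) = (g + 2)*(g + 3)*(g + 4)*(g^2 + 3*g - 4) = (g + 2)*(g + 3)*(g + 4)^2*(g - 1)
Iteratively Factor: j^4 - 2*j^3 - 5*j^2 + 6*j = (j - 1)*(j^3 - j^2 - 6*j) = (j - 1)*(j + 2)*(j^2 - 3*j) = j*(j - 1)*(j + 2)*(j - 3)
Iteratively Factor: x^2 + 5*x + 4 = (x + 4)*(x + 1)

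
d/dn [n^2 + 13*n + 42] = 2*n + 13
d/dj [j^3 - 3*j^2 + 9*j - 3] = 3*j^2 - 6*j + 9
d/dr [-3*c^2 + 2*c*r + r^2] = 2*c + 2*r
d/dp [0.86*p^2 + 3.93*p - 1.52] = 1.72*p + 3.93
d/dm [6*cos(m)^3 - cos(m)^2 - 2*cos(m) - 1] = 2*(-9*cos(m)^2 + cos(m) + 1)*sin(m)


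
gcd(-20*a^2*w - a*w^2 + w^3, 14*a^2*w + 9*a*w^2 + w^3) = w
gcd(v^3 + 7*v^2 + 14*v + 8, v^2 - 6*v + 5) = 1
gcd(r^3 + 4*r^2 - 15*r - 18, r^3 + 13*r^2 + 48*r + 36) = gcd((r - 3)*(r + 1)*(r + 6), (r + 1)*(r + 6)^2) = r^2 + 7*r + 6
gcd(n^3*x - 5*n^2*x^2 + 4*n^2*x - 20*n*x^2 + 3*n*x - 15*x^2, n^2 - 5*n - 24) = n + 3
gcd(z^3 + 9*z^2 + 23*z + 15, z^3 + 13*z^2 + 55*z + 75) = z^2 + 8*z + 15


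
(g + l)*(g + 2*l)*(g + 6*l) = g^3 + 9*g^2*l + 20*g*l^2 + 12*l^3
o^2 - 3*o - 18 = (o - 6)*(o + 3)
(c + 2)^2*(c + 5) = c^3 + 9*c^2 + 24*c + 20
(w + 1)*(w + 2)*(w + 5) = w^3 + 8*w^2 + 17*w + 10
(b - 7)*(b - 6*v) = b^2 - 6*b*v - 7*b + 42*v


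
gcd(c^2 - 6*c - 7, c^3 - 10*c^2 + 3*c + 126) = c - 7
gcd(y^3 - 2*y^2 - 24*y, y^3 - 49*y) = y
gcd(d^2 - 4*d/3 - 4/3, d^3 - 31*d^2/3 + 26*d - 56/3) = d - 2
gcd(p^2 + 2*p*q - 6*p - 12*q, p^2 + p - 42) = p - 6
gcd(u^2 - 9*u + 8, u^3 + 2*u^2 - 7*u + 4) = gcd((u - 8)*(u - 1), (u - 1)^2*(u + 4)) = u - 1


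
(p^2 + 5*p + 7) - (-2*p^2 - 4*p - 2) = 3*p^2 + 9*p + 9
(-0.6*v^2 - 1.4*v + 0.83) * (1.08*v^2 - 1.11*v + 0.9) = -0.648*v^4 - 0.846*v^3 + 1.9104*v^2 - 2.1813*v + 0.747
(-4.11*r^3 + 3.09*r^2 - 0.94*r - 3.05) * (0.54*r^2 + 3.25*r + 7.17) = -2.2194*r^5 - 11.6889*r^4 - 19.9338*r^3 + 17.4533*r^2 - 16.6523*r - 21.8685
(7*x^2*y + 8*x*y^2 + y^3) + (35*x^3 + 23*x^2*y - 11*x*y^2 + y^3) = 35*x^3 + 30*x^2*y - 3*x*y^2 + 2*y^3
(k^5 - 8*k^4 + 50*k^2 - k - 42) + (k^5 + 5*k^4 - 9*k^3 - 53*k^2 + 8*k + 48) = 2*k^5 - 3*k^4 - 9*k^3 - 3*k^2 + 7*k + 6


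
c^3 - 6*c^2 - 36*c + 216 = (c - 6)^2*(c + 6)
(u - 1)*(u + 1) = u^2 - 1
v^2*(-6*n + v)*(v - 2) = -6*n*v^3 + 12*n*v^2 + v^4 - 2*v^3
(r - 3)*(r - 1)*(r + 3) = r^3 - r^2 - 9*r + 9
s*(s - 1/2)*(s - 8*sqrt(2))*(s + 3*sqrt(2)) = s^4 - 5*sqrt(2)*s^3 - s^3/2 - 48*s^2 + 5*sqrt(2)*s^2/2 + 24*s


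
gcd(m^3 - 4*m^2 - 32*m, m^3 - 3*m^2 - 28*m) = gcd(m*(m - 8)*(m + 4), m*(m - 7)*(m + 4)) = m^2 + 4*m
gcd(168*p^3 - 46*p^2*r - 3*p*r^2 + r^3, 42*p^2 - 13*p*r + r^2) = 6*p - r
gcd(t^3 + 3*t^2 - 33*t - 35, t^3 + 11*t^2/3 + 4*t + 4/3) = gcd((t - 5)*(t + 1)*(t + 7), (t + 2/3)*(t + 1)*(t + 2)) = t + 1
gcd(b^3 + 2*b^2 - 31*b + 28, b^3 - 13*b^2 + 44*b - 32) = b^2 - 5*b + 4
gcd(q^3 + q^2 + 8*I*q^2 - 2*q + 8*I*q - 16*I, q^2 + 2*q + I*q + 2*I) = q + 2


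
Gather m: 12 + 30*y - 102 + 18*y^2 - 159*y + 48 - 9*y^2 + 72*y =9*y^2 - 57*y - 42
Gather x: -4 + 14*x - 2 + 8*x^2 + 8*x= 8*x^2 + 22*x - 6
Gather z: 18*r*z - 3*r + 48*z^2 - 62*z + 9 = -3*r + 48*z^2 + z*(18*r - 62) + 9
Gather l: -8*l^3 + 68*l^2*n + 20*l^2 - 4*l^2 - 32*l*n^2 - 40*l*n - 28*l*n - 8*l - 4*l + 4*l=-8*l^3 + l^2*(68*n + 16) + l*(-32*n^2 - 68*n - 8)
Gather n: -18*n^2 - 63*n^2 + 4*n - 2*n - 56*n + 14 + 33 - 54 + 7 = -81*n^2 - 54*n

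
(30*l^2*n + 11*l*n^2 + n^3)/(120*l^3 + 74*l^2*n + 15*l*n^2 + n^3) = n/(4*l + n)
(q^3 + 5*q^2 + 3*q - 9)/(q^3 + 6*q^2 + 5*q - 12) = (q + 3)/(q + 4)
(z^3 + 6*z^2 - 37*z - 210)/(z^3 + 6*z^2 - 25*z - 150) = (z^2 + z - 42)/(z^2 + z - 30)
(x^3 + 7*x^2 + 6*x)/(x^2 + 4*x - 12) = x*(x + 1)/(x - 2)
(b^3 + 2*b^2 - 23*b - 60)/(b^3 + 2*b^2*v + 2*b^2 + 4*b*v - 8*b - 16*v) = (b^2 - 2*b - 15)/(b^2 + 2*b*v - 2*b - 4*v)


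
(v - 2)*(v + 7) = v^2 + 5*v - 14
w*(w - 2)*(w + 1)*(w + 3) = w^4 + 2*w^3 - 5*w^2 - 6*w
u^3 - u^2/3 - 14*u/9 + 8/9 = (u - 1)*(u - 2/3)*(u + 4/3)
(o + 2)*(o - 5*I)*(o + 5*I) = o^3 + 2*o^2 + 25*o + 50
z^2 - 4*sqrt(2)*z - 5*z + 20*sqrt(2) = (z - 5)*(z - 4*sqrt(2))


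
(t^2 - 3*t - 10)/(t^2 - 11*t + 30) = (t + 2)/(t - 6)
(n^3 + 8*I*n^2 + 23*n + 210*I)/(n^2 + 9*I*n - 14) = (n^2 + I*n + 30)/(n + 2*I)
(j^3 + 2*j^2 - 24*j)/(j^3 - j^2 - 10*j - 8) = j*(j + 6)/(j^2 + 3*j + 2)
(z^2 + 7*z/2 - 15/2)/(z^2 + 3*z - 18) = (2*z^2 + 7*z - 15)/(2*(z^2 + 3*z - 18))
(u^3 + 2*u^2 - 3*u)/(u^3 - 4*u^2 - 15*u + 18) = u/(u - 6)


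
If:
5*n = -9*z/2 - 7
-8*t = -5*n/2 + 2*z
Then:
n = -9*z/10 - 7/5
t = -17*z/32 - 7/16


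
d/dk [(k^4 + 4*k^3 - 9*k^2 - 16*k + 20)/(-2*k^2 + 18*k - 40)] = (-2*k^5 + 23*k^4 - 8*k^3 - 337*k^2 + 400*k + 140)/(2*(k^4 - 18*k^3 + 121*k^2 - 360*k + 400))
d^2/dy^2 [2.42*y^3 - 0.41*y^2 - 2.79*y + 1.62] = 14.52*y - 0.82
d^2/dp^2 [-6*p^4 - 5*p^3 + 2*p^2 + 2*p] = -72*p^2 - 30*p + 4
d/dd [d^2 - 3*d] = 2*d - 3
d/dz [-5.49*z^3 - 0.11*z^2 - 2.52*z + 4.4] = -16.47*z^2 - 0.22*z - 2.52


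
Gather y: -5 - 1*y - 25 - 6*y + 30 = -7*y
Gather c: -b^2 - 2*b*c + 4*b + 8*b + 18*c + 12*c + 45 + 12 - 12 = -b^2 + 12*b + c*(30 - 2*b) + 45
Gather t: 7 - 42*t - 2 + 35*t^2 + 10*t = 35*t^2 - 32*t + 5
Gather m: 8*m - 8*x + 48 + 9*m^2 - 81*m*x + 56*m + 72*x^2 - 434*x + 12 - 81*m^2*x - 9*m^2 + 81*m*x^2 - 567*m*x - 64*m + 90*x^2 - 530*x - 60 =-81*m^2*x + m*(81*x^2 - 648*x) + 162*x^2 - 972*x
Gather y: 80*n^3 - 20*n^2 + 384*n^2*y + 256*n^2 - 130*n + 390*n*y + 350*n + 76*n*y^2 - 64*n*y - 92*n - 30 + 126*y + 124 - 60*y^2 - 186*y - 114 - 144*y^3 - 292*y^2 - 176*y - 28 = 80*n^3 + 236*n^2 + 128*n - 144*y^3 + y^2*(76*n - 352) + y*(384*n^2 + 326*n - 236) - 48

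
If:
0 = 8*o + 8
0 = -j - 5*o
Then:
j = 5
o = -1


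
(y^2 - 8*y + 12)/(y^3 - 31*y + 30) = (y^2 - 8*y + 12)/(y^3 - 31*y + 30)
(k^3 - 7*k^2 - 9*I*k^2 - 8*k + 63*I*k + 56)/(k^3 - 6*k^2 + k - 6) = (k^2 - k*(7 + 8*I) + 56*I)/(k^2 + k*(-6 + I) - 6*I)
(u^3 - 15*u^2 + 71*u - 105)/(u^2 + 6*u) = (u^3 - 15*u^2 + 71*u - 105)/(u*(u + 6))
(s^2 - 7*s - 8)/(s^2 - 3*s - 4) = (s - 8)/(s - 4)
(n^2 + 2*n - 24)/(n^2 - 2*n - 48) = (n - 4)/(n - 8)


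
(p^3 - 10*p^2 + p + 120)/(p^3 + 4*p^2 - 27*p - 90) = (p - 8)/(p + 6)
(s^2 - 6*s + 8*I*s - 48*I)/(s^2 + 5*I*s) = (s^2 - 6*s + 8*I*s - 48*I)/(s*(s + 5*I))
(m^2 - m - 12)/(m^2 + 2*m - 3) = (m - 4)/(m - 1)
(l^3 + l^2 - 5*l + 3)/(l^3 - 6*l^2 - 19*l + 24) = (l - 1)/(l - 8)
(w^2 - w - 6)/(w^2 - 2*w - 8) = (w - 3)/(w - 4)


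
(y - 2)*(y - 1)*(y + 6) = y^3 + 3*y^2 - 16*y + 12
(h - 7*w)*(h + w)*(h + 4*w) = h^3 - 2*h^2*w - 31*h*w^2 - 28*w^3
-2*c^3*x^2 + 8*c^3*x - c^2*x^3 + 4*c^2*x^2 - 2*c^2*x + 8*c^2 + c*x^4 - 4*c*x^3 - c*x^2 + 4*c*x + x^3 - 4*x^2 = (-2*c + x)*(c + x)*(x - 4)*(c*x + 1)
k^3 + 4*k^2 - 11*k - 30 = (k - 3)*(k + 2)*(k + 5)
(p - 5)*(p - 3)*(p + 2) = p^3 - 6*p^2 - p + 30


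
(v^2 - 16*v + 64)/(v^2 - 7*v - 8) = (v - 8)/(v + 1)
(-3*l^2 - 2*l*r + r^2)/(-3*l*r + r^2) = (l + r)/r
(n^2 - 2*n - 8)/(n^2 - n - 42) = (-n^2 + 2*n + 8)/(-n^2 + n + 42)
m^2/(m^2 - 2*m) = m/(m - 2)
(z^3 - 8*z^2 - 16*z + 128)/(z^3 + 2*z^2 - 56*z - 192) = (z - 4)/(z + 6)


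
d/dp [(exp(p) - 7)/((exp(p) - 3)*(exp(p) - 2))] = (-exp(2*p) + 14*exp(p) - 29)*exp(p)/(exp(4*p) - 10*exp(3*p) + 37*exp(2*p) - 60*exp(p) + 36)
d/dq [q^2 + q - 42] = 2*q + 1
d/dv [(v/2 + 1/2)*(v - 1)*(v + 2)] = 3*v^2/2 + 2*v - 1/2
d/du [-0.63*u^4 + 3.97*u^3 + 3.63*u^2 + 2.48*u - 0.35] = -2.52*u^3 + 11.91*u^2 + 7.26*u + 2.48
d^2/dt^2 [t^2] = 2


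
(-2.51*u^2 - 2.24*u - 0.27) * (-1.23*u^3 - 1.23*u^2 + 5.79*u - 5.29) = 3.0873*u^5 + 5.8425*u^4 - 11.4456*u^3 + 0.640399999999998*u^2 + 10.2863*u + 1.4283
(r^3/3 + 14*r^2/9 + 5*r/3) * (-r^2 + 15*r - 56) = -r^5/3 + 31*r^4/9 + 3*r^3 - 559*r^2/9 - 280*r/3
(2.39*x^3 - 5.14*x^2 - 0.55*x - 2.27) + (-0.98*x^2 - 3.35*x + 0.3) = 2.39*x^3 - 6.12*x^2 - 3.9*x - 1.97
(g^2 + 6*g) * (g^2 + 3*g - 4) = g^4 + 9*g^3 + 14*g^2 - 24*g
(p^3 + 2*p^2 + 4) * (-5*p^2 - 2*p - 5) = -5*p^5 - 12*p^4 - 9*p^3 - 30*p^2 - 8*p - 20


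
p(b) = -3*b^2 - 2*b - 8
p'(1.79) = -12.74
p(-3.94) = -46.69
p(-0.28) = -7.68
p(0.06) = -8.13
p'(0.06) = -2.36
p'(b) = -6*b - 2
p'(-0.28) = -0.32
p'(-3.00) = 16.00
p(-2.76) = -25.33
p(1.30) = -15.67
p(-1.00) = -9.00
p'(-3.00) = 16.00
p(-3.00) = -29.00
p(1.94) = -23.17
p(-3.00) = -29.00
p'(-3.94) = 21.64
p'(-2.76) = 14.56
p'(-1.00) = 4.00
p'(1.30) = -9.80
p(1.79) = -21.19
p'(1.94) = -13.64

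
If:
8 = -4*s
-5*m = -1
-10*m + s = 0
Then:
No Solution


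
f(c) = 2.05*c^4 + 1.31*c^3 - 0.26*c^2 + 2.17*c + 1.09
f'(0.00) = 2.17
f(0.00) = 1.09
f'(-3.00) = -182.30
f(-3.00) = 122.92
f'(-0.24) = 2.41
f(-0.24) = 0.54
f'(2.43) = 141.77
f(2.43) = 95.10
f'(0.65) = 5.74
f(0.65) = 3.12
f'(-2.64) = -119.94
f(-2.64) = 69.02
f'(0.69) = 6.38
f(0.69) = 3.36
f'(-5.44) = -1198.81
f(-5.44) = 1566.05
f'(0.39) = 3.05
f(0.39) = 2.02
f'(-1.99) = -45.85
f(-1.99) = 17.57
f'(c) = 8.2*c^3 + 3.93*c^2 - 0.52*c + 2.17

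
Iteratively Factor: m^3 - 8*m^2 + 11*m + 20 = (m + 1)*(m^2 - 9*m + 20) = (m - 4)*(m + 1)*(m - 5)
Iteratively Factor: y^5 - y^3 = (y - 1)*(y^4 + y^3) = y*(y - 1)*(y^3 + y^2) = y^2*(y - 1)*(y^2 + y) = y^3*(y - 1)*(y + 1)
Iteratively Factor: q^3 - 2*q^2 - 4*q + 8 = (q - 2)*(q^2 - 4) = (q - 2)*(q + 2)*(q - 2)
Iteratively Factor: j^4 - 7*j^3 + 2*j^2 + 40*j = (j)*(j^3 - 7*j^2 + 2*j + 40) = j*(j - 5)*(j^2 - 2*j - 8) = j*(j - 5)*(j - 4)*(j + 2)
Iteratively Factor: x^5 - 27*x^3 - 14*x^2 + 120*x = (x + 4)*(x^4 - 4*x^3 - 11*x^2 + 30*x) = x*(x + 4)*(x^3 - 4*x^2 - 11*x + 30) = x*(x - 2)*(x + 4)*(x^2 - 2*x - 15) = x*(x - 2)*(x + 3)*(x + 4)*(x - 5)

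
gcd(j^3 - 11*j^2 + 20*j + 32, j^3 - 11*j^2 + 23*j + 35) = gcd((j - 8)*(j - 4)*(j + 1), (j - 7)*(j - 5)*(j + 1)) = j + 1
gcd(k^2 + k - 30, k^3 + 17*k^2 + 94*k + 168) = k + 6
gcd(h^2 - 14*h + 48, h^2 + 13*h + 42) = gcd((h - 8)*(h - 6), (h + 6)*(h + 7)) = 1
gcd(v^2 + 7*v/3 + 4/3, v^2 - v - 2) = v + 1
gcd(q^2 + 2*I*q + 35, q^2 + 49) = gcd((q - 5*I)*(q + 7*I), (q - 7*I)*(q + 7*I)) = q + 7*I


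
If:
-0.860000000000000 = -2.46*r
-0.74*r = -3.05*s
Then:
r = 0.35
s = 0.08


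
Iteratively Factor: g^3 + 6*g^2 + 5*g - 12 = (g - 1)*(g^2 + 7*g + 12) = (g - 1)*(g + 4)*(g + 3)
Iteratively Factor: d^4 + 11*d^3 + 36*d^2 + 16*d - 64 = (d + 4)*(d^3 + 7*d^2 + 8*d - 16) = (d - 1)*(d + 4)*(d^2 + 8*d + 16) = (d - 1)*(d + 4)^2*(d + 4)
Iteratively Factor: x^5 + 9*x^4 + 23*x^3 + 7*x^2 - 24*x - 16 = (x - 1)*(x^4 + 10*x^3 + 33*x^2 + 40*x + 16) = (x - 1)*(x + 4)*(x^3 + 6*x^2 + 9*x + 4) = (x - 1)*(x + 1)*(x + 4)*(x^2 + 5*x + 4) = (x - 1)*(x + 1)^2*(x + 4)*(x + 4)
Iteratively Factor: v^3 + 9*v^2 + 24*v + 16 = (v + 4)*(v^2 + 5*v + 4) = (v + 4)^2*(v + 1)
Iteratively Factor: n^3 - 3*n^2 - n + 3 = (n - 1)*(n^2 - 2*n - 3) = (n - 3)*(n - 1)*(n + 1)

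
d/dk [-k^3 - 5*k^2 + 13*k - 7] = -3*k^2 - 10*k + 13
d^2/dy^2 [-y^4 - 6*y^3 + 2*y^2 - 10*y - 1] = -12*y^2 - 36*y + 4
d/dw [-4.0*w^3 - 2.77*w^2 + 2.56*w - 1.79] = -12.0*w^2 - 5.54*w + 2.56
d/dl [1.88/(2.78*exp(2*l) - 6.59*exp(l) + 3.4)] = (12.3892 - 10.4528*exp(l))*exp(l)/(2.78*exp(2*l) - 6.59*exp(l) + 3.4)^2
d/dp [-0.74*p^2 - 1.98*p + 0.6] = -1.48*p - 1.98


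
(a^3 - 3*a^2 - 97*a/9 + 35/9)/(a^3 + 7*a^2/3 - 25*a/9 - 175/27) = 3*(3*a^2 - 16*a + 5)/(9*a^2 - 25)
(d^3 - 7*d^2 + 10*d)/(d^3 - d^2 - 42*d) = (-d^2 + 7*d - 10)/(-d^2 + d + 42)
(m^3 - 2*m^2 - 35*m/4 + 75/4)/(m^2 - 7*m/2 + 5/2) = (2*m^2 + m - 15)/(2*(m - 1))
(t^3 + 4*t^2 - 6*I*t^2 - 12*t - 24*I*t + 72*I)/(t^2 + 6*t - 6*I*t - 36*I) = t - 2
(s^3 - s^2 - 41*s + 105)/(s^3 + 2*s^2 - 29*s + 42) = (s - 5)/(s - 2)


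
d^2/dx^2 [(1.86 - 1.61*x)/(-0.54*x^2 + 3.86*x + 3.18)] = ((14.438 - 5.2164*x)*(-0.54*x^2 + 3.86*x + 3.18) - (1.08*x - 3.86)*(1.61*x - 1.86)*(2.16*x - 7.72))/(-0.54*x^2 + 3.86*x + 3.18)^3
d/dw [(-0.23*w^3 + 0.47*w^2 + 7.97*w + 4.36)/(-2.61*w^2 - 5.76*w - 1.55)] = (0.6003*w^4 + 2.6496*w^3 + 19.164*w^2 + 21.3022*w + 12.7601)/(6.8121*w^4 + 30.0672*w^3 + 41.2686*w^2 + 17.856*w + 2.4025)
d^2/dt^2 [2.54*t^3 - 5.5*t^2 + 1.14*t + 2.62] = 15.24*t - 11.0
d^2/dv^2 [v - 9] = 0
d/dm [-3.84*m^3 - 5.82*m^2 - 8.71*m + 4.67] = -11.52*m^2 - 11.64*m - 8.71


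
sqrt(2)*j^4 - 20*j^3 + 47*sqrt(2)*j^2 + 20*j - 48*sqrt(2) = (j - 1)*(j - 6*sqrt(2))*(j - 4*sqrt(2))*(sqrt(2)*j + sqrt(2))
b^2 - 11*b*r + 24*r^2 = (b - 8*r)*(b - 3*r)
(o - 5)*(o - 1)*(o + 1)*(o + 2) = o^4 - 3*o^3 - 11*o^2 + 3*o + 10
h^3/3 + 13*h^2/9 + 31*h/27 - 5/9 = (h/3 + 1)*(h - 1/3)*(h + 5/3)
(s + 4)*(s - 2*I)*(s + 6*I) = s^3 + 4*s^2 + 4*I*s^2 + 12*s + 16*I*s + 48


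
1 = 1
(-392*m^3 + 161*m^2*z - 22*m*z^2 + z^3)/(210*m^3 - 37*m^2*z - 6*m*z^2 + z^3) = (56*m^2 - 15*m*z + z^2)/(-30*m^2 + m*z + z^2)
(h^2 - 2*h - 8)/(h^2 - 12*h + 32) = (h + 2)/(h - 8)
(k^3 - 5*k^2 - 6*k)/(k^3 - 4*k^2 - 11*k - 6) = k/(k + 1)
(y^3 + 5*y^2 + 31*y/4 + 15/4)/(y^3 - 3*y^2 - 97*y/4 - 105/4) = (y + 1)/(y - 7)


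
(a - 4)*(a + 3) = a^2 - a - 12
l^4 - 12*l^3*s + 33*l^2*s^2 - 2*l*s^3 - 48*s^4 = (l - 8*s)*(l - 3*s)*(l - 2*s)*(l + s)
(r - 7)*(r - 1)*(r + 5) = r^3 - 3*r^2 - 33*r + 35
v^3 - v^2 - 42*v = v*(v - 7)*(v + 6)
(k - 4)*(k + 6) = k^2 + 2*k - 24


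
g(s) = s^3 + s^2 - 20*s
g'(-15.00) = 625.00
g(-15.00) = -2850.00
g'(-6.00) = 76.00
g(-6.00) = -60.00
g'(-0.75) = -19.81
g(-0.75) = 15.14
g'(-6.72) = 102.04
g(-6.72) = -123.91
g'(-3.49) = 9.56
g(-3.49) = 39.47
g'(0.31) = -19.09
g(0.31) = -6.07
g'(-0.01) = -20.02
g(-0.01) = 0.20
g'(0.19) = -19.51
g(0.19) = -3.76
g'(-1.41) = -16.86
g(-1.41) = 27.38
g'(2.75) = 8.19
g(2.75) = -26.64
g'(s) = 3*s^2 + 2*s - 20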